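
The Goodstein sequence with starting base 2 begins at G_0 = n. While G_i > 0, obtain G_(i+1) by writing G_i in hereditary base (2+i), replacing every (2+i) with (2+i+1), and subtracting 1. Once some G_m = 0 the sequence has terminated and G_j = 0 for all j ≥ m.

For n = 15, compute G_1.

i=0: 15 = 2^(2 + 1) + 2^2 + 2 + 1 (b=2); 2→3: 3^(3 + 1) + 3^3 + 3 + 1 = 112; 112−1 = 111
i=1: 111 = 3^(3 + 1) + 3^3 + 3 (b=3); 3→4: 4^(4 + 1) + 4^4 + 4 = 1284; 1284−1 = 1283

111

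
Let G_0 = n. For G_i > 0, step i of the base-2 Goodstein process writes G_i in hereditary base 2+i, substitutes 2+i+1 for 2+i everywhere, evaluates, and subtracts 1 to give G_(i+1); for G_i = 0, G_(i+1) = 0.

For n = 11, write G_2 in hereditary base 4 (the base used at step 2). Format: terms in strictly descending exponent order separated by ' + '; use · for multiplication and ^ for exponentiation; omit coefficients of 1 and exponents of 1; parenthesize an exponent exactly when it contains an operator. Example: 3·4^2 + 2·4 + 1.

4^(4 + 1) + 3

step 0: 11 = 2^(2 + 1) + 2 + 1; sub 3 for 2: 3^(3 + 1) + 3 + 1; = 85; G_1 = 85−1 = 84
step 1: 84 = 3^(3 + 1) + 3; sub 4 for 3: 4^(4 + 1) + 4; = 1028; G_2 = 1028−1 = 1027
step 2: 1027 = 4^(4 + 1) + 3; sub 5 for 4: 5^(5 + 1) + 3; = 15628; G_3 = 15628−1 = 15627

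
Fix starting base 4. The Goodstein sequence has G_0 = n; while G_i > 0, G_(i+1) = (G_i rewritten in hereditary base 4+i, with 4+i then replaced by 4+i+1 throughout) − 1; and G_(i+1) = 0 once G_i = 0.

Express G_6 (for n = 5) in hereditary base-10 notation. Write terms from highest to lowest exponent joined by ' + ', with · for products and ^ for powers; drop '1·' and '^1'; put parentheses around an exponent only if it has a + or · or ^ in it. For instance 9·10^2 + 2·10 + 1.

G_0=5  [base 4] 4 + 1  →[4↦5]→  5 + 1 = 6  −1 ⇒ G_1=5
G_1=5  [base 5] 5  →[5↦6]→  6 = 6  −1 ⇒ G_2=5
G_2=5  [base 6] 5  →[6↦7]→  5 = 5  −1 ⇒ G_3=4
G_3=4  [base 7] 4  →[7↦8]→  4 = 4  −1 ⇒ G_4=3
G_4=3  [base 8] 3  →[8↦9]→  3 = 3  −1 ⇒ G_5=2
G_5=2  [base 9] 2  →[9↦10]→  2 = 2  −1 ⇒ G_6=1
G_6=1  [base 10] 1  →[10↦11]→  1 = 1  −1 ⇒ G_7=0

1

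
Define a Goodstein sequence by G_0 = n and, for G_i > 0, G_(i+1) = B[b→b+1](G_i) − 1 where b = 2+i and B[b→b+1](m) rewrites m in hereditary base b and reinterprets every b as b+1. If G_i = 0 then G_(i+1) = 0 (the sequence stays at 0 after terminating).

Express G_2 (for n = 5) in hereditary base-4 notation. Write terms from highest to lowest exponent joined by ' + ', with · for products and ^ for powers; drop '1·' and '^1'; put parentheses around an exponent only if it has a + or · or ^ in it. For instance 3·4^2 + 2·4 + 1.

(0) 5|_2 = 2^2 + 1 ↦ 3^3 + 1|_3 = 28 ⇒ 27
(1) 27|_3 = 3^3 ↦ 4^4|_4 = 256 ⇒ 255
(2) 255|_4 = 3·4^3 + 3·4^2 + 3·4 + 3 ↦ 3·5^3 + 3·5^2 + 3·5 + 3|_5 = 468 ⇒ 467

3·4^3 + 3·4^2 + 3·4 + 3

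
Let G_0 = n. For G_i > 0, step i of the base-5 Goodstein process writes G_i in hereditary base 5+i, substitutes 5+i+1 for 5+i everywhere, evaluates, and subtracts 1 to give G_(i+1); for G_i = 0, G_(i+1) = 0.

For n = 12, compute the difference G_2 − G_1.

(0) 12|_5 = 2·5 + 2 ↦ 2·6 + 2|_6 = 14 ⇒ 13
(1) 13|_6 = 2·6 + 1 ↦ 2·7 + 1|_7 = 15 ⇒ 14

1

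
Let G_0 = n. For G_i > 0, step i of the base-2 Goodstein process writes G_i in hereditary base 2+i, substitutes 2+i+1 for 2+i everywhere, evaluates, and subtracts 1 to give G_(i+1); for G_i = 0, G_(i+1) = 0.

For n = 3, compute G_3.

(0) 3|_2 = 2 + 1 ↦ 3 + 1|_3 = 4 ⇒ 3
(1) 3|_3 = 3 ↦ 4|_4 = 4 ⇒ 3
(2) 3|_4 = 3 ↦ 3|_5 = 3 ⇒ 2
(3) 2|_5 = 2 ↦ 2|_6 = 2 ⇒ 1

2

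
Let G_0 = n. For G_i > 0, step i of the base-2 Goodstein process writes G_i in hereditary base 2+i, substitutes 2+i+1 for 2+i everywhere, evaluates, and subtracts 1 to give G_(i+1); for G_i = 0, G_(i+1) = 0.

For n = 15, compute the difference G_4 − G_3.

base 2: 15 = 2^(2 + 1) + 2^2 + 2 + 1; at 3: 3^(3 + 1) + 3^3 + 3 + 1 = 112; next = 111
base 3: 111 = 3^(3 + 1) + 3^3 + 3; at 4: 4^(4 + 1) + 4^4 + 4 = 1284; next = 1283
base 4: 1283 = 4^(4 + 1) + 4^4 + 3; at 5: 5^(5 + 1) + 5^5 + 3 = 18753; next = 18752
base 5: 18752 = 5^(5 + 1) + 5^5 + 2; at 6: 6^(6 + 1) + 6^6 + 2 = 326594; next = 326593

307841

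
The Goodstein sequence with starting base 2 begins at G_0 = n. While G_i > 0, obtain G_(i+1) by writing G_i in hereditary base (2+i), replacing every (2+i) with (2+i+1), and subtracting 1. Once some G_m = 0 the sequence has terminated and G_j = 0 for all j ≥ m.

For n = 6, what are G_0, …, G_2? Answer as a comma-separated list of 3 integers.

base 2: 6 = 2^2 + 2; at 3: 3^3 + 3 = 30; next = 29
base 3: 29 = 3^3 + 2; at 4: 4^4 + 2 = 258; next = 257

6, 29, 257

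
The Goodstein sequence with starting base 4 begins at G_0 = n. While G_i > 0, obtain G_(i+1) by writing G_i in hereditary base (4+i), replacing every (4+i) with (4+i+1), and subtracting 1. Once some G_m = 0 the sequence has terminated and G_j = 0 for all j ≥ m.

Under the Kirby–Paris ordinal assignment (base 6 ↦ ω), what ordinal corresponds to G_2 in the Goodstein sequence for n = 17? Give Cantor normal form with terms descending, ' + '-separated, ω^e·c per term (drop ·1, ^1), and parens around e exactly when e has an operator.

ω·5 + 5

step 0: 17 = 4^2 + 1; sub 5 for 4: 5^2 + 1; = 26; G_1 = 26−1 = 25
step 1: 25 = 5^2; sub 6 for 5: 6^2; = 36; G_2 = 36−1 = 35
step 2: 35 = 5·6 + 5; sub 7 for 6: 5·7 + 5; = 40; G_3 = 40−1 = 39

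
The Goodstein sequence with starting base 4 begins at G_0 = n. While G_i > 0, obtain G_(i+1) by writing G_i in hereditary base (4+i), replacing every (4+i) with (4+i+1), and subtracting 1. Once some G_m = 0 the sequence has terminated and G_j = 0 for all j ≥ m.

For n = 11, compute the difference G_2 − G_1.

i=0: 11 = 2·4 + 3 (b=4); 4→5: 2·5 + 3 = 13; 13−1 = 12
i=1: 12 = 2·5 + 2 (b=5); 5→6: 2·6 + 2 = 14; 14−1 = 13

1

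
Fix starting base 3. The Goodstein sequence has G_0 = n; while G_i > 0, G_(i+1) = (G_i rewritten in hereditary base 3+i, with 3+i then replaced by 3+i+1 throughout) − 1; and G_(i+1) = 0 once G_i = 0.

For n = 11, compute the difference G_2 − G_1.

8

G_0 = 11. HB_3(11) = 3^2 + 2. Bump = 18. G_1 = 17.
G_1 = 17. HB_4(17) = 4^2 + 1. Bump = 26. G_2 = 25.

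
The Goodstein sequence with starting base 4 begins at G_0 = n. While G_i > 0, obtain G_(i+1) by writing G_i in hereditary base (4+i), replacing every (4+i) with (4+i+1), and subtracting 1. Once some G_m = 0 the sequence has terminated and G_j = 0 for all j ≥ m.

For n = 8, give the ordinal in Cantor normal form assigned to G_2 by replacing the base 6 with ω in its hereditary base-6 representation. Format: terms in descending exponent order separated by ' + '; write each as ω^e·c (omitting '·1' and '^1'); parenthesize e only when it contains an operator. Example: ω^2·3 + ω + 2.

ω + 3

(0) 8|_4 = 2·4 ↦ 2·5|_5 = 10 ⇒ 9
(1) 9|_5 = 5 + 4 ↦ 6 + 4|_6 = 10 ⇒ 9
(2) 9|_6 = 6 + 3 ↦ 7 + 3|_7 = 10 ⇒ 9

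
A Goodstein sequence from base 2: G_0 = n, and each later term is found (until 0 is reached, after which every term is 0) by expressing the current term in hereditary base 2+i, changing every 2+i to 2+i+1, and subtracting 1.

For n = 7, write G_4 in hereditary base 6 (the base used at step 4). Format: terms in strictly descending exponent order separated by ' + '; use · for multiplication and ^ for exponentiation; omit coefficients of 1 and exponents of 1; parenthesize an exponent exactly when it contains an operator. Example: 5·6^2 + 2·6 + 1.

step 0: 7 = 2^2 + 2 + 1; sub 3 for 2: 3^3 + 3 + 1; = 31; G_1 = 31−1 = 30
step 1: 30 = 3^3 + 3; sub 4 for 3: 4^4 + 4; = 260; G_2 = 260−1 = 259
step 2: 259 = 4^4 + 3; sub 5 for 4: 5^5 + 3; = 3128; G_3 = 3128−1 = 3127
step 3: 3127 = 5^5 + 2; sub 6 for 5: 6^6 + 2; = 46658; G_4 = 46658−1 = 46657
step 4: 46657 = 6^6 + 1; sub 7 for 6: 7^7 + 1; = 823544; G_5 = 823544−1 = 823543

6^6 + 1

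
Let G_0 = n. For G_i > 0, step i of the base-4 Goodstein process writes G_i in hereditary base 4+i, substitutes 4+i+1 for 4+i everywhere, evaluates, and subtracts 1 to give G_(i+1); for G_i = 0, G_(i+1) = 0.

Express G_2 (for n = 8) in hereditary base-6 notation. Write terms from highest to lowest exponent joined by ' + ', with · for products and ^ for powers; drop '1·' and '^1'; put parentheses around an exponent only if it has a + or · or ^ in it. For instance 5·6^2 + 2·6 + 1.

i=0: 8 = 2·4 (b=4); 4→5: 2·5 = 10; 10−1 = 9
i=1: 9 = 5 + 4 (b=5); 5→6: 6 + 4 = 10; 10−1 = 9
i=2: 9 = 6 + 3 (b=6); 6→7: 7 + 3 = 10; 10−1 = 9

6 + 3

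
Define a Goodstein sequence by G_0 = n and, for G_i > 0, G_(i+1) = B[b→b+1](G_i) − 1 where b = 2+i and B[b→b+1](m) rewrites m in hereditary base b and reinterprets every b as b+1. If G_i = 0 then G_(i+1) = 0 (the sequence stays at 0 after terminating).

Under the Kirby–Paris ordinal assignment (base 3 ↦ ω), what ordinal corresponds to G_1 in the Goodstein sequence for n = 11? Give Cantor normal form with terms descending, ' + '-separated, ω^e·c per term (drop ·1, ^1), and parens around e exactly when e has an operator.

i=0: 11 = 2^(2 + 1) + 2 + 1 (b=2); 2→3: 3^(3 + 1) + 3 + 1 = 85; 85−1 = 84
i=1: 84 = 3^(3 + 1) + 3 (b=3); 3→4: 4^(4 + 1) + 4 = 1028; 1028−1 = 1027

ω^(ω + 1) + ω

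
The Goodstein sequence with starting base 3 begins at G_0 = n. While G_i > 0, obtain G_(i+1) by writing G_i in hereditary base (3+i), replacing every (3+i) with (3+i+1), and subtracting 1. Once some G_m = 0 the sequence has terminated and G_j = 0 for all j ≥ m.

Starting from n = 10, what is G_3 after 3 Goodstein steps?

27

[0] 10 ≡ 3^2 + 1 (base 3). Lift 4: 17. −1: 16.
[1] 16 ≡ 4^2 (base 4). Lift 5: 25. −1: 24.
[2] 24 ≡ 4·5 + 4 (base 5). Lift 6: 28. −1: 27.
[3] 27 ≡ 4·6 + 3 (base 6). Lift 7: 31. −1: 30.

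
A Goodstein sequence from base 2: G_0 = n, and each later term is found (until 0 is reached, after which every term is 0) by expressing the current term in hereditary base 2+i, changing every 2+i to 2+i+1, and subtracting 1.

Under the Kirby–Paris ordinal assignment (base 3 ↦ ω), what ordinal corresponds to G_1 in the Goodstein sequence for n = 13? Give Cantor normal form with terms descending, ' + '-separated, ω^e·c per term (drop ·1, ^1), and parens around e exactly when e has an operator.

base 2: 13 = 2^(2 + 1) + 2^2 + 1; at 3: 3^(3 + 1) + 3^3 + 1 = 109; next = 108
base 3: 108 = 3^(3 + 1) + 3^3; at 4: 4^(4 + 1) + 4^4 = 1280; next = 1279

ω^(ω + 1) + ω^ω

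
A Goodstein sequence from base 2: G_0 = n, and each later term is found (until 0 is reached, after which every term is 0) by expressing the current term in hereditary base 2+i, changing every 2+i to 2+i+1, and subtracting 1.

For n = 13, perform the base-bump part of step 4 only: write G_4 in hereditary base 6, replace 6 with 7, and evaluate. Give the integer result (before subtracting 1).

5765999

(0) 13|_2 = 2^(2 + 1) + 2^2 + 1 ↦ 3^(3 + 1) + 3^3 + 1|_3 = 109 ⇒ 108
(1) 108|_3 = 3^(3 + 1) + 3^3 ↦ 4^(4 + 1) + 4^4|_4 = 1280 ⇒ 1279
(2) 1279|_4 = 4^(4 + 1) + 3·4^3 + 3·4^2 + 3·4 + 3 ↦ 5^(5 + 1) + 3·5^3 + 3·5^2 + 3·5 + 3|_5 = 16093 ⇒ 16092
(3) 16092|_5 = 5^(5 + 1) + 3·5^3 + 3·5^2 + 3·5 + 2 ↦ 6^(6 + 1) + 3·6^3 + 3·6^2 + 3·6 + 2|_6 = 280712 ⇒ 280711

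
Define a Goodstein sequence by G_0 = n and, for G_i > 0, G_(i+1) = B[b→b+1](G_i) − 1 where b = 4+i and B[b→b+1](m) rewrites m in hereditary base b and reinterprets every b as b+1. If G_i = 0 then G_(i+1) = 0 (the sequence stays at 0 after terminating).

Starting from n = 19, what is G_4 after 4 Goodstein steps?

base 4: 19 = 4^2 + 3; at 5: 5^2 + 3 = 28; next = 27
base 5: 27 = 5^2 + 2; at 6: 6^2 + 2 = 38; next = 37
base 6: 37 = 6^2 + 1; at 7: 7^2 + 1 = 50; next = 49
base 7: 49 = 7^2; at 8: 8^2 = 64; next = 63
base 8: 63 = 7·8 + 7; at 9: 7·9 + 7 = 70; next = 69

63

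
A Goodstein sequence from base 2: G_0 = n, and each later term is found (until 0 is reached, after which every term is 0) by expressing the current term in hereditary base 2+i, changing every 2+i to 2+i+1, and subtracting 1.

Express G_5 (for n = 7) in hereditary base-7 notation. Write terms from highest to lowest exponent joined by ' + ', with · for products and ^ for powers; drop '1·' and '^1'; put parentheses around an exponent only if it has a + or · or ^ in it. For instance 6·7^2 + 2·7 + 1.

7^7

7 —HB2→ 2^2 + 2 + 1 —bump→ 3^3 + 3 + 1 = 31 —(−1)→ 30
30 —HB3→ 3^3 + 3 —bump→ 4^4 + 4 = 260 —(−1)→ 259
259 —HB4→ 4^4 + 3 —bump→ 5^5 + 3 = 3128 —(−1)→ 3127
3127 —HB5→ 5^5 + 2 —bump→ 6^6 + 2 = 46658 —(−1)→ 46657
46657 —HB6→ 6^6 + 1 —bump→ 7^7 + 1 = 823544 —(−1)→ 823543
823543 —HB7→ 7^7 —bump→ 8^8 = 16777216 —(−1)→ 16777215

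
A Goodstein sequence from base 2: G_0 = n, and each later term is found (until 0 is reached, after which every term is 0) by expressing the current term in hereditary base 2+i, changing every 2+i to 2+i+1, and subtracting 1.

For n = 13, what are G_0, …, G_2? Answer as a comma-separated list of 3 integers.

13 —HB2→ 2^(2 + 1) + 2^2 + 1 —bump→ 3^(3 + 1) + 3^3 + 1 = 109 —(−1)→ 108
108 —HB3→ 3^(3 + 1) + 3^3 —bump→ 4^(4 + 1) + 4^4 = 1280 —(−1)→ 1279

13, 108, 1279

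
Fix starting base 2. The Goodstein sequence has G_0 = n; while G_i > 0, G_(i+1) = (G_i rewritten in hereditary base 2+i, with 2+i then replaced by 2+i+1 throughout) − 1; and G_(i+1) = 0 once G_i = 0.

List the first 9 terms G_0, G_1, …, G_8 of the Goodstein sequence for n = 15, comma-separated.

i=0: 15 = 2^(2 + 1) + 2^2 + 2 + 1 (b=2); 2→3: 3^(3 + 1) + 3^3 + 3 + 1 = 112; 112−1 = 111
i=1: 111 = 3^(3 + 1) + 3^3 + 3 (b=3); 3→4: 4^(4 + 1) + 4^4 + 4 = 1284; 1284−1 = 1283
i=2: 1283 = 4^(4 + 1) + 4^4 + 3 (b=4); 4→5: 5^(5 + 1) + 5^5 + 3 = 18753; 18753−1 = 18752
i=3: 18752 = 5^(5 + 1) + 5^5 + 2 (b=5); 5→6: 6^(6 + 1) + 6^6 + 2 = 326594; 326594−1 = 326593
i=4: 326593 = 6^(6 + 1) + 6^6 + 1 (b=6); 6→7: 7^(7 + 1) + 7^7 + 1 = 6588345; 6588345−1 = 6588344
i=5: 6588344 = 7^(7 + 1) + 7^7 (b=7); 7→8: 8^(8 + 1) + 8^8 = 150994944; 150994944−1 = 150994943
i=6: 150994943 = 8^(8 + 1) + 7·8^7 + 7·8^6 + 7·8^5 + 7·8^4 + 7·8^3 + 7·8^2 + 7·8 + 7 (b=8); 8→9: 9^(9 + 1) + 7·9^7 + 7·9^6 + 7·9^5 + 7·9^4 + 7·9^3 + 7·9^2 + 7·9 + 7 = 3524450281; 3524450281−1 = 3524450280
i=7: 3524450280 = 9^(9 + 1) + 7·9^7 + 7·9^6 + 7·9^5 + 7·9^4 + 7·9^3 + 7·9^2 + 7·9 + 6 (b=9); 9→10: 10^(10 + 1) + 7·10^7 + 7·10^6 + 7·10^5 + 7·10^4 + 7·10^3 + 7·10^2 + 7·10 + 6 = 100077777776; 100077777776−1 = 100077777775

15, 111, 1283, 18752, 326593, 6588344, 150994943, 3524450280, 100077777775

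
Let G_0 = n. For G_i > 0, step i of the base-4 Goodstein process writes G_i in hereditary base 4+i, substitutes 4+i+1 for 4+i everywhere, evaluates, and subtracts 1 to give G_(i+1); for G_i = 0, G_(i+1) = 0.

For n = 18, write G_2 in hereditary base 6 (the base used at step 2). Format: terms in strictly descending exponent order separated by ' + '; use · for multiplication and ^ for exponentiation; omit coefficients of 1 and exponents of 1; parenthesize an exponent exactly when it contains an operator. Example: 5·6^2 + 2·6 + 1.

G_0=18  [base 4] 4^2 + 2  →[4↦5]→  5^2 + 2 = 27  −1 ⇒ G_1=26
G_1=26  [base 5] 5^2 + 1  →[5↦6]→  6^2 + 1 = 37  −1 ⇒ G_2=36
G_2=36  [base 6] 6^2  →[6↦7]→  7^2 = 49  −1 ⇒ G_3=48

6^2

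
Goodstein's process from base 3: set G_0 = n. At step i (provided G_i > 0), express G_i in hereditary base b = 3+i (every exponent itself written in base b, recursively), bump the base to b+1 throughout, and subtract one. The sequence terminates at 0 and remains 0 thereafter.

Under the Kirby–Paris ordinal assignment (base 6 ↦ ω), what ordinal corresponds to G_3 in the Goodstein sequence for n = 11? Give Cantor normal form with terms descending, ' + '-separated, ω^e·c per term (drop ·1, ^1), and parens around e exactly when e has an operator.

ω·5 + 5

[0] 11 ≡ 3^2 + 2 (base 3). Lift 4: 18. −1: 17.
[1] 17 ≡ 4^2 + 1 (base 4). Lift 5: 26. −1: 25.
[2] 25 ≡ 5^2 (base 5). Lift 6: 36. −1: 35.
[3] 35 ≡ 5·6 + 5 (base 6). Lift 7: 40. −1: 39.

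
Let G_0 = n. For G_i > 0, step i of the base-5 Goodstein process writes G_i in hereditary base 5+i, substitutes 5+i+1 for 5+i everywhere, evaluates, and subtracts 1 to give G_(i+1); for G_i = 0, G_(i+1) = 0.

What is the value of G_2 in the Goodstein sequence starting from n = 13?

15

step 0: 13 = 2·5 + 3; sub 6 for 5: 2·6 + 3; = 15; G_1 = 15−1 = 14
step 1: 14 = 2·6 + 2; sub 7 for 6: 2·7 + 2; = 16; G_2 = 16−1 = 15
step 2: 15 = 2·7 + 1; sub 8 for 7: 2·8 + 1; = 17; G_3 = 17−1 = 16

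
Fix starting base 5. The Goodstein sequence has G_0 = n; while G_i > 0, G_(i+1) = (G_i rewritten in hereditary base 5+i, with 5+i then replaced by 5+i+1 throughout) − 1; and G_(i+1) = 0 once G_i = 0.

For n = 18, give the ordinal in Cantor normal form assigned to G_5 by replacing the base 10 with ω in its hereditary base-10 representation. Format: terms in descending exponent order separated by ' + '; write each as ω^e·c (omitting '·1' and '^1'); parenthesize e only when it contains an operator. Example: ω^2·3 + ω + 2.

18 —HB5→ 3·5 + 3 —bump→ 3·6 + 3 = 21 —(−1)→ 20
20 —HB6→ 3·6 + 2 —bump→ 3·7 + 2 = 23 —(−1)→ 22
22 —HB7→ 3·7 + 1 —bump→ 3·8 + 1 = 25 —(−1)→ 24
24 —HB8→ 3·8 —bump→ 3·9 = 27 —(−1)→ 26
26 —HB9→ 2·9 + 8 —bump→ 2·10 + 8 = 28 —(−1)→ 27
27 —HB10→ 2·10 + 7 —bump→ 2·11 + 7 = 29 —(−1)→ 28

ω·2 + 7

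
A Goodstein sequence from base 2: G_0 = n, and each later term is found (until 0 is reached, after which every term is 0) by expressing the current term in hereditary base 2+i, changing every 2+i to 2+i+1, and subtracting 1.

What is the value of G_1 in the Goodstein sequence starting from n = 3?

[0] 3 ≡ 2 + 1 (base 2). Lift 3: 4. −1: 3.
[1] 3 ≡ 3 (base 3). Lift 4: 4. −1: 3.

3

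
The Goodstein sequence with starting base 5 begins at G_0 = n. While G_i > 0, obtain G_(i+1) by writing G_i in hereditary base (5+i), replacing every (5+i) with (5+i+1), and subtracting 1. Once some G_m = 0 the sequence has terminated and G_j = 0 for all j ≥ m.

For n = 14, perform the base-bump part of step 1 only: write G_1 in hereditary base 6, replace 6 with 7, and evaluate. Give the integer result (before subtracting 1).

step 0: 14 = 2·5 + 4; sub 6 for 5: 2·6 + 4; = 16; G_1 = 16−1 = 15
step 1: 15 = 2·6 + 3; sub 7 for 6: 2·7 + 3; = 17; G_2 = 17−1 = 16

17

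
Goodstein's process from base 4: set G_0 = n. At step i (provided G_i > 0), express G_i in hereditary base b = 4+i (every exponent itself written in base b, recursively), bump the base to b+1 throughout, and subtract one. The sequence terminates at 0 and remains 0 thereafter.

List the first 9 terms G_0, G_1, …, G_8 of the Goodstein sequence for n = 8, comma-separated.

8, 9, 9, 9, 9, 9, 9, 8, 7

[0] 8 ≡ 2·4 (base 4). Lift 5: 10. −1: 9.
[1] 9 ≡ 5 + 4 (base 5). Lift 6: 10. −1: 9.
[2] 9 ≡ 6 + 3 (base 6). Lift 7: 10. −1: 9.
[3] 9 ≡ 7 + 2 (base 7). Lift 8: 10. −1: 9.
[4] 9 ≡ 8 + 1 (base 8). Lift 9: 10. −1: 9.
[5] 9 ≡ 9 (base 9). Lift 10: 10. −1: 9.
[6] 9 ≡ 9 (base 10). Lift 11: 9. −1: 8.
[7] 8 ≡ 8 (base 11). Lift 12: 8. −1: 7.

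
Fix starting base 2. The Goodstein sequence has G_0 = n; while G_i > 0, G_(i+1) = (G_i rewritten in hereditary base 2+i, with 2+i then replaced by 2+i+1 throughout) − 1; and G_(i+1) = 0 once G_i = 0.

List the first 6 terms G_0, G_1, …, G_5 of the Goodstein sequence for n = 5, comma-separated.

(0) 5|_2 = 2^2 + 1 ↦ 3^3 + 1|_3 = 28 ⇒ 27
(1) 27|_3 = 3^3 ↦ 4^4|_4 = 256 ⇒ 255
(2) 255|_4 = 3·4^3 + 3·4^2 + 3·4 + 3 ↦ 3·5^3 + 3·5^2 + 3·5 + 3|_5 = 468 ⇒ 467
(3) 467|_5 = 3·5^3 + 3·5^2 + 3·5 + 2 ↦ 3·6^3 + 3·6^2 + 3·6 + 2|_6 = 776 ⇒ 775
(4) 775|_6 = 3·6^3 + 3·6^2 + 3·6 + 1 ↦ 3·7^3 + 3·7^2 + 3·7 + 1|_7 = 1198 ⇒ 1197

5, 27, 255, 467, 775, 1197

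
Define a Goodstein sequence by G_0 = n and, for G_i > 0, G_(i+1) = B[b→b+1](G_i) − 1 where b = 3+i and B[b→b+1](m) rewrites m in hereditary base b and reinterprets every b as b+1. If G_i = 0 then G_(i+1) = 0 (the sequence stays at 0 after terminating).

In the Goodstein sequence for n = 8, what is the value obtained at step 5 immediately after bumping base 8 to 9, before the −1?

12

G_0=8  [base 3] 2·3 + 2  →[3↦4]→  2·4 + 2 = 10  −1 ⇒ G_1=9
G_1=9  [base 4] 2·4 + 1  →[4↦5]→  2·5 + 1 = 11  −1 ⇒ G_2=10
G_2=10  [base 5] 2·5  →[5↦6]→  2·6 = 12  −1 ⇒ G_3=11
G_3=11  [base 6] 6 + 5  →[6↦7]→  7 + 5 = 12  −1 ⇒ G_4=11
G_4=11  [base 7] 7 + 4  →[7↦8]→  8 + 4 = 12  −1 ⇒ G_5=11
G_5=11  [base 8] 8 + 3  →[8↦9]→  9 + 3 = 12  −1 ⇒ G_6=11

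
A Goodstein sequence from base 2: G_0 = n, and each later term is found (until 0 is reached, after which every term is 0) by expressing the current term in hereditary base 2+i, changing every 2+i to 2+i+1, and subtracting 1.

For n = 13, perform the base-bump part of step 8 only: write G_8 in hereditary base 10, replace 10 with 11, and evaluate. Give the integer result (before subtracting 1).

3138428381104

base 2: 13 = 2^(2 + 1) + 2^2 + 1; at 3: 3^(3 + 1) + 3^3 + 1 = 109; next = 108
base 3: 108 = 3^(3 + 1) + 3^3; at 4: 4^(4 + 1) + 4^4 = 1280; next = 1279
base 4: 1279 = 4^(4 + 1) + 3·4^3 + 3·4^2 + 3·4 + 3; at 5: 5^(5 + 1) + 3·5^3 + 3·5^2 + 3·5 + 3 = 16093; next = 16092
base 5: 16092 = 5^(5 + 1) + 3·5^3 + 3·5^2 + 3·5 + 2; at 6: 6^(6 + 1) + 3·6^3 + 3·6^2 + 3·6 + 2 = 280712; next = 280711
base 6: 280711 = 6^(6 + 1) + 3·6^3 + 3·6^2 + 3·6 + 1; at 7: 7^(7 + 1) + 3·7^3 + 3·7^2 + 3·7 + 1 = 5765999; next = 5765998
base 7: 5765998 = 7^(7 + 1) + 3·7^3 + 3·7^2 + 3·7; at 8: 8^(8 + 1) + 3·8^3 + 3·8^2 + 3·8 = 134219480; next = 134219479
base 8: 134219479 = 8^(8 + 1) + 3·8^3 + 3·8^2 + 2·8 + 7; at 9: 9^(9 + 1) + 3·9^3 + 3·9^2 + 2·9 + 7 = 3486786856; next = 3486786855
base 9: 3486786855 = 9^(9 + 1) + 3·9^3 + 3·9^2 + 2·9 + 6; at 10: 10^(10 + 1) + 3·10^3 + 3·10^2 + 2·10 + 6 = 100000003326; next = 100000003325
base 10: 100000003325 = 10^(10 + 1) + 3·10^3 + 3·10^2 + 2·10 + 5; at 11: 11^(11 + 1) + 3·11^3 + 3·11^2 + 2·11 + 5 = 3138428381104; next = 3138428381103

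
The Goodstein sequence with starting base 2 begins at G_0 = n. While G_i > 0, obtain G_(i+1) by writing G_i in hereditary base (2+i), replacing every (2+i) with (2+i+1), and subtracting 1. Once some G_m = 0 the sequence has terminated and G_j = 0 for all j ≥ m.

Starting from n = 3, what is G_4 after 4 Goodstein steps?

1

[0] 3 ≡ 2 + 1 (base 2). Lift 3: 4. −1: 3.
[1] 3 ≡ 3 (base 3). Lift 4: 4. −1: 3.
[2] 3 ≡ 3 (base 4). Lift 5: 3. −1: 2.
[3] 2 ≡ 2 (base 5). Lift 6: 2. −1: 1.
[4] 1 ≡ 1 (base 6). Lift 7: 1. −1: 0.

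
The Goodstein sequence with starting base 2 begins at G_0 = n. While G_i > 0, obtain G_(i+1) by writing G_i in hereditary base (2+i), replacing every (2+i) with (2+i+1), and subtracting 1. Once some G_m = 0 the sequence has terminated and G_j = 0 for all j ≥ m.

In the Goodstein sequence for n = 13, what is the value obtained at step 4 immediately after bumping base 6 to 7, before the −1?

5765999

(0) 13|_2 = 2^(2 + 1) + 2^2 + 1 ↦ 3^(3 + 1) + 3^3 + 1|_3 = 109 ⇒ 108
(1) 108|_3 = 3^(3 + 1) + 3^3 ↦ 4^(4 + 1) + 4^4|_4 = 1280 ⇒ 1279
(2) 1279|_4 = 4^(4 + 1) + 3·4^3 + 3·4^2 + 3·4 + 3 ↦ 5^(5 + 1) + 3·5^3 + 3·5^2 + 3·5 + 3|_5 = 16093 ⇒ 16092
(3) 16092|_5 = 5^(5 + 1) + 3·5^3 + 3·5^2 + 3·5 + 2 ↦ 6^(6 + 1) + 3·6^3 + 3·6^2 + 3·6 + 2|_6 = 280712 ⇒ 280711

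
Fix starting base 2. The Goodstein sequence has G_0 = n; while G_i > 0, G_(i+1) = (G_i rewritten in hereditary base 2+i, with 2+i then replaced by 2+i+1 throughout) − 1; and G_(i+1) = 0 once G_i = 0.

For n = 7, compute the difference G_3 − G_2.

G_0 = 7. HB_2(7) = 2^2 + 2 + 1. Bump = 31. G_1 = 30.
G_1 = 30. HB_3(30) = 3^3 + 3. Bump = 260. G_2 = 259.
G_2 = 259. HB_4(259) = 4^4 + 3. Bump = 3128. G_3 = 3127.

2868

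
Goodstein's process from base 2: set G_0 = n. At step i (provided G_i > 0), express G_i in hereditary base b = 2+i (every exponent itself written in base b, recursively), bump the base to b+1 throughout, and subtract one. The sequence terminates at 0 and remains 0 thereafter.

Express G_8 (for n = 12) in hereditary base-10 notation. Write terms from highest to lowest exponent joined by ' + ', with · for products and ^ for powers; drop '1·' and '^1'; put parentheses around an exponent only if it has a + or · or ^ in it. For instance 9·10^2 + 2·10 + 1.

base 2: 12 = 2^(2 + 1) + 2^2; at 3: 3^(3 + 1) + 3^3 = 108; next = 107
base 3: 107 = 3^(3 + 1) + 2·3^2 + 2·3 + 2; at 4: 4^(4 + 1) + 2·4^2 + 2·4 + 2 = 1066; next = 1065
base 4: 1065 = 4^(4 + 1) + 2·4^2 + 2·4 + 1; at 5: 5^(5 + 1) + 2·5^2 + 2·5 + 1 = 15686; next = 15685
base 5: 15685 = 5^(5 + 1) + 2·5^2 + 2·5; at 6: 6^(6 + 1) + 2·6^2 + 2·6 = 280020; next = 280019
base 6: 280019 = 6^(6 + 1) + 2·6^2 + 6 + 5; at 7: 7^(7 + 1) + 2·7^2 + 7 + 5 = 5764911; next = 5764910
base 7: 5764910 = 7^(7 + 1) + 2·7^2 + 7 + 4; at 8: 8^(8 + 1) + 2·8^2 + 8 + 4 = 134217868; next = 134217867
base 8: 134217867 = 8^(8 + 1) + 2·8^2 + 8 + 3; at 9: 9^(9 + 1) + 2·9^2 + 9 + 3 = 3486784575; next = 3486784574
base 9: 3486784574 = 9^(9 + 1) + 2·9^2 + 9 + 2; at 10: 10^(10 + 1) + 2·10^2 + 10 + 2 = 100000000212; next = 100000000211
base 10: 100000000211 = 10^(10 + 1) + 2·10^2 + 10 + 1; at 11: 11^(11 + 1) + 2·11^2 + 11 + 1 = 3138428376975; next = 3138428376974

10^(10 + 1) + 2·10^2 + 10 + 1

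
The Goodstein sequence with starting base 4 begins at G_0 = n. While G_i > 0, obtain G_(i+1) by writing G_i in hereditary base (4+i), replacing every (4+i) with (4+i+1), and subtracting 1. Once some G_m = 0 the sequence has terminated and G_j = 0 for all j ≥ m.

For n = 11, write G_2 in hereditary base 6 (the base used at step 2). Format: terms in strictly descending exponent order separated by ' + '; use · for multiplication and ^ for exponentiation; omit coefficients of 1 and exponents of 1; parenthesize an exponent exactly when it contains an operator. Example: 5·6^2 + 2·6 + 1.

2·6 + 1

G_0=11  [base 4] 2·4 + 3  →[4↦5]→  2·5 + 3 = 13  −1 ⇒ G_1=12
G_1=12  [base 5] 2·5 + 2  →[5↦6]→  2·6 + 2 = 14  −1 ⇒ G_2=13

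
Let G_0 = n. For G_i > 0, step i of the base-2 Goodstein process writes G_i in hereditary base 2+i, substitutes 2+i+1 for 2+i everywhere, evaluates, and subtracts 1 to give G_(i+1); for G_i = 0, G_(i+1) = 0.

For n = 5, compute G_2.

255

[0] 5 ≡ 2^2 + 1 (base 2). Lift 3: 28. −1: 27.
[1] 27 ≡ 3^3 (base 3). Lift 4: 256. −1: 255.
[2] 255 ≡ 3·4^3 + 3·4^2 + 3·4 + 3 (base 4). Lift 5: 468. −1: 467.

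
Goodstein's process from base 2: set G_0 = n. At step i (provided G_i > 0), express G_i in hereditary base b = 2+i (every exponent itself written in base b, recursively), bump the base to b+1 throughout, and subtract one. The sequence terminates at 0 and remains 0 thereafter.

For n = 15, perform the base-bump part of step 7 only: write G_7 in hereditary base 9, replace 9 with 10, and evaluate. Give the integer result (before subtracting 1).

step 0: 15 = 2^(2 + 1) + 2^2 + 2 + 1; sub 3 for 2: 3^(3 + 1) + 3^3 + 3 + 1; = 112; G_1 = 112−1 = 111
step 1: 111 = 3^(3 + 1) + 3^3 + 3; sub 4 for 3: 4^(4 + 1) + 4^4 + 4; = 1284; G_2 = 1284−1 = 1283
step 2: 1283 = 4^(4 + 1) + 4^4 + 3; sub 5 for 4: 5^(5 + 1) + 5^5 + 3; = 18753; G_3 = 18753−1 = 18752
step 3: 18752 = 5^(5 + 1) + 5^5 + 2; sub 6 for 5: 6^(6 + 1) + 6^6 + 2; = 326594; G_4 = 326594−1 = 326593
step 4: 326593 = 6^(6 + 1) + 6^6 + 1; sub 7 for 6: 7^(7 + 1) + 7^7 + 1; = 6588345; G_5 = 6588345−1 = 6588344
step 5: 6588344 = 7^(7 + 1) + 7^7; sub 8 for 7: 8^(8 + 1) + 8^8; = 150994944; G_6 = 150994944−1 = 150994943
step 6: 150994943 = 8^(8 + 1) + 7·8^7 + 7·8^6 + 7·8^5 + 7·8^4 + 7·8^3 + 7·8^2 + 7·8 + 7; sub 9 for 8: 9^(9 + 1) + 7·9^7 + 7·9^6 + 7·9^5 + 7·9^4 + 7·9^3 + 7·9^2 + 7·9 + 7; = 3524450281; G_7 = 3524450281−1 = 3524450280
step 7: 3524450280 = 9^(9 + 1) + 7·9^7 + 7·9^6 + 7·9^5 + 7·9^4 + 7·9^3 + 7·9^2 + 7·9 + 6; sub 10 for 9: 10^(10 + 1) + 7·10^7 + 7·10^6 + 7·10^5 + 7·10^4 + 7·10^3 + 7·10^2 + 7·10 + 6; = 100077777776; G_8 = 100077777776−1 = 100077777775

100077777776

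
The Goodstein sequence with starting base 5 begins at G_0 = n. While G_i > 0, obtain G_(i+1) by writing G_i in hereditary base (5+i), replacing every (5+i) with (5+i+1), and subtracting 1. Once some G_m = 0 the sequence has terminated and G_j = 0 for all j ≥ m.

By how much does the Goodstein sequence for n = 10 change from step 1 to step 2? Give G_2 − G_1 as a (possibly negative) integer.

step 0: 10 = 2·5; sub 6 for 5: 2·6; = 12; G_1 = 12−1 = 11
step 1: 11 = 6 + 5; sub 7 for 6: 7 + 5; = 12; G_2 = 12−1 = 11

0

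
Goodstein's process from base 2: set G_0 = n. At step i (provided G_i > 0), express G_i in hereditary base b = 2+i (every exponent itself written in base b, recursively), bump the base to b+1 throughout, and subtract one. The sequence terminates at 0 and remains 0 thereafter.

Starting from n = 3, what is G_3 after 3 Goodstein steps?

[0] 3 ≡ 2 + 1 (base 2). Lift 3: 4. −1: 3.
[1] 3 ≡ 3 (base 3). Lift 4: 4. −1: 3.
[2] 3 ≡ 3 (base 4). Lift 5: 3. −1: 2.
[3] 2 ≡ 2 (base 5). Lift 6: 2. −1: 1.

2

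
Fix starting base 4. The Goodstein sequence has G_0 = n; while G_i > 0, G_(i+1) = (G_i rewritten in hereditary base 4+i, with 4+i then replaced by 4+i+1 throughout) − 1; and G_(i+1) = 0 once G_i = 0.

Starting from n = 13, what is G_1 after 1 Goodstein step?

G_0 = 13. HB_4(13) = 3·4 + 1. Bump = 16. G_1 = 15.
G_1 = 15. HB_5(15) = 3·5. Bump = 18. G_2 = 17.

15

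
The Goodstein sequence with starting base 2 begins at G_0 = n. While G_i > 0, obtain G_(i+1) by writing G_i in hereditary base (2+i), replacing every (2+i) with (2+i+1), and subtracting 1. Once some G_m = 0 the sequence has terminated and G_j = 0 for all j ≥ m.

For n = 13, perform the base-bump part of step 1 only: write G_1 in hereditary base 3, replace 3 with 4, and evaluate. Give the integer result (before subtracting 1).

1280

G_0 = 13. HB_2(13) = 2^(2 + 1) + 2^2 + 1. Bump = 109. G_1 = 108.
G_1 = 108. HB_3(108) = 3^(3 + 1) + 3^3. Bump = 1280. G_2 = 1279.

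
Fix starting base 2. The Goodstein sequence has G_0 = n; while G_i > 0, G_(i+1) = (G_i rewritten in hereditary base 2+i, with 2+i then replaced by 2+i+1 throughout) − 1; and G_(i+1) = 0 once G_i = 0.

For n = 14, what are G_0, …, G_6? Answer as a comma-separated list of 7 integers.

14, 110, 1281, 18750, 326591, 5862840, 134404971

[0] 14 ≡ 2^(2 + 1) + 2^2 + 2 (base 2). Lift 3: 111. −1: 110.
[1] 110 ≡ 3^(3 + 1) + 3^3 + 2 (base 3). Lift 4: 1282. −1: 1281.
[2] 1281 ≡ 4^(4 + 1) + 4^4 + 1 (base 4). Lift 5: 18751. −1: 18750.
[3] 18750 ≡ 5^(5 + 1) + 5^5 (base 5). Lift 6: 326592. −1: 326591.
[4] 326591 ≡ 6^(6 + 1) + 5·6^5 + 5·6^4 + 5·6^3 + 5·6^2 + 5·6 + 5 (base 6). Lift 7: 5862841. −1: 5862840.
[5] 5862840 ≡ 7^(7 + 1) + 5·7^5 + 5·7^4 + 5·7^3 + 5·7^2 + 5·7 + 4 (base 7). Lift 8: 134404972. −1: 134404971.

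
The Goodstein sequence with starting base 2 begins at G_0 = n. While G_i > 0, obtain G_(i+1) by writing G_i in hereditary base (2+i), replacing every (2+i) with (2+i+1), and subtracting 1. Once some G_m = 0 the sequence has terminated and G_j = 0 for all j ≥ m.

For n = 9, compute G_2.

G_0 = 9. HB_2(9) = 2^(2 + 1) + 1. Bump = 82. G_1 = 81.
G_1 = 81. HB_3(81) = 3^(3 + 1). Bump = 1024. G_2 = 1023.
G_2 = 1023. HB_4(1023) = 3·4^4 + 3·4^3 + 3·4^2 + 3·4 + 3. Bump = 9843. G_3 = 9842.

1023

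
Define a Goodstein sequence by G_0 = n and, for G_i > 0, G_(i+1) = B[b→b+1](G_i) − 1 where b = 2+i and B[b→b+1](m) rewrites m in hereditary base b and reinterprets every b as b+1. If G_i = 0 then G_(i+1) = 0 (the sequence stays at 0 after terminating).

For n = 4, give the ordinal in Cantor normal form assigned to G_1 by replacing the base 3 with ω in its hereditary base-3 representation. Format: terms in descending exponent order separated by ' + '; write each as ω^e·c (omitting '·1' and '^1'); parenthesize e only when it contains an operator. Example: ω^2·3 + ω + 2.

i=0: 4 = 2^2 (b=2); 2→3: 3^3 = 27; 27−1 = 26
i=1: 26 = 2·3^2 + 2·3 + 2 (b=3); 3→4: 2·4^2 + 2·4 + 2 = 42; 42−1 = 41

ω^2·2 + ω·2 + 2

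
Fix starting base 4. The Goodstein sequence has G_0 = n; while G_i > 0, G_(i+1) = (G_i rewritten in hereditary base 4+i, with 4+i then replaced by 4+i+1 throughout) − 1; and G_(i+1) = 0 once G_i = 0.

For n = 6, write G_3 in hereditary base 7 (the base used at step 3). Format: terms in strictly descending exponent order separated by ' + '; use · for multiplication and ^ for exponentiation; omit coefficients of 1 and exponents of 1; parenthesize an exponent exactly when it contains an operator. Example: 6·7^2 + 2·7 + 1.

6

base 4: 6 = 4 + 2; at 5: 5 + 2 = 7; next = 6
base 5: 6 = 5 + 1; at 6: 6 + 1 = 7; next = 6
base 6: 6 = 6; at 7: 7 = 7; next = 6
base 7: 6 = 6; at 8: 6 = 6; next = 5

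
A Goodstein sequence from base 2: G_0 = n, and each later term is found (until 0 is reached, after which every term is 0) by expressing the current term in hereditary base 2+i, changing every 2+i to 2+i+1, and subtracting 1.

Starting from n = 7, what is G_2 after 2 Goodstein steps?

259

i=0: 7 = 2^2 + 2 + 1 (b=2); 2→3: 3^3 + 3 + 1 = 31; 31−1 = 30
i=1: 30 = 3^3 + 3 (b=3); 3→4: 4^4 + 4 = 260; 260−1 = 259
i=2: 259 = 4^4 + 3 (b=4); 4→5: 5^5 + 3 = 3128; 3128−1 = 3127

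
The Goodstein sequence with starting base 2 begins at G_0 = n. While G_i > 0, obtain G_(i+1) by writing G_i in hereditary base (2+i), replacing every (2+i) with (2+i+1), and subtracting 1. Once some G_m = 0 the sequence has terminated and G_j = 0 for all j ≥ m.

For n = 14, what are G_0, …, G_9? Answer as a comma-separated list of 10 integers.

14, 110, 1281, 18750, 326591, 5862840, 134404971, 3487116548, 100000555551, 3138429262496

i=0: 14 = 2^(2 + 1) + 2^2 + 2 (b=2); 2→3: 3^(3 + 1) + 3^3 + 3 = 111; 111−1 = 110
i=1: 110 = 3^(3 + 1) + 3^3 + 2 (b=3); 3→4: 4^(4 + 1) + 4^4 + 2 = 1282; 1282−1 = 1281
i=2: 1281 = 4^(4 + 1) + 4^4 + 1 (b=4); 4→5: 5^(5 + 1) + 5^5 + 1 = 18751; 18751−1 = 18750
i=3: 18750 = 5^(5 + 1) + 5^5 (b=5); 5→6: 6^(6 + 1) + 6^6 = 326592; 326592−1 = 326591
i=4: 326591 = 6^(6 + 1) + 5·6^5 + 5·6^4 + 5·6^3 + 5·6^2 + 5·6 + 5 (b=6); 6→7: 7^(7 + 1) + 5·7^5 + 5·7^4 + 5·7^3 + 5·7^2 + 5·7 + 5 = 5862841; 5862841−1 = 5862840
i=5: 5862840 = 7^(7 + 1) + 5·7^5 + 5·7^4 + 5·7^3 + 5·7^2 + 5·7 + 4 (b=7); 7→8: 8^(8 + 1) + 5·8^5 + 5·8^4 + 5·8^3 + 5·8^2 + 5·8 + 4 = 134404972; 134404972−1 = 134404971
i=6: 134404971 = 8^(8 + 1) + 5·8^5 + 5·8^4 + 5·8^3 + 5·8^2 + 5·8 + 3 (b=8); 8→9: 9^(9 + 1) + 5·9^5 + 5·9^4 + 5·9^3 + 5·9^2 + 5·9 + 3 = 3487116549; 3487116549−1 = 3487116548
i=7: 3487116548 = 9^(9 + 1) + 5·9^5 + 5·9^4 + 5·9^3 + 5·9^2 + 5·9 + 2 (b=9); 9→10: 10^(10 + 1) + 5·10^5 + 5·10^4 + 5·10^3 + 5·10^2 + 5·10 + 2 = 100000555552; 100000555552−1 = 100000555551
i=8: 100000555551 = 10^(10 + 1) + 5·10^5 + 5·10^4 + 5·10^3 + 5·10^2 + 5·10 + 1 (b=10); 10→11: 11^(11 + 1) + 5·11^5 + 5·11^4 + 5·11^3 + 5·11^2 + 5·11 + 1 = 3138429262497; 3138429262497−1 = 3138429262496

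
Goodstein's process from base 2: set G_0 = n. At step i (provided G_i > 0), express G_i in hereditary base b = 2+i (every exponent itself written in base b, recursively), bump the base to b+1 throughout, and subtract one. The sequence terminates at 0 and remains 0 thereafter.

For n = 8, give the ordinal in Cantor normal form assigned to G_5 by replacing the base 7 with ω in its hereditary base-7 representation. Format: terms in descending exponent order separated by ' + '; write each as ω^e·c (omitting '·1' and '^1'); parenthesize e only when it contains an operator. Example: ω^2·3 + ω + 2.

ω^ω·2 + ω^2·2 + ω + 4

base 2: 8 = 2^(2 + 1); at 3: 3^(3 + 1) = 81; next = 80
base 3: 80 = 2·3^3 + 2·3^2 + 2·3 + 2; at 4: 2·4^4 + 2·4^2 + 2·4 + 2 = 554; next = 553
base 4: 553 = 2·4^4 + 2·4^2 + 2·4 + 1; at 5: 2·5^5 + 2·5^2 + 2·5 + 1 = 6311; next = 6310
base 5: 6310 = 2·5^5 + 2·5^2 + 2·5; at 6: 2·6^6 + 2·6^2 + 2·6 = 93396; next = 93395
base 6: 93395 = 2·6^6 + 2·6^2 + 6 + 5; at 7: 2·7^7 + 2·7^2 + 7 + 5 = 1647196; next = 1647195
base 7: 1647195 = 2·7^7 + 2·7^2 + 7 + 4; at 8: 2·8^8 + 2·8^2 + 8 + 4 = 33554572; next = 33554571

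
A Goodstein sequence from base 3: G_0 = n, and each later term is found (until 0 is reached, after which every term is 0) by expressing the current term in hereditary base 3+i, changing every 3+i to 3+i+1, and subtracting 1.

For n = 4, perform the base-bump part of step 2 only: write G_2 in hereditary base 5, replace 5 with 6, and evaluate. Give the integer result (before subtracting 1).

4

G_0=4  [base 3] 3 + 1  →[3↦4]→  4 + 1 = 5  −1 ⇒ G_1=4
G_1=4  [base 4] 4  →[4↦5]→  5 = 5  −1 ⇒ G_2=4
G_2=4  [base 5] 4  →[5↦6]→  4 = 4  −1 ⇒ G_3=3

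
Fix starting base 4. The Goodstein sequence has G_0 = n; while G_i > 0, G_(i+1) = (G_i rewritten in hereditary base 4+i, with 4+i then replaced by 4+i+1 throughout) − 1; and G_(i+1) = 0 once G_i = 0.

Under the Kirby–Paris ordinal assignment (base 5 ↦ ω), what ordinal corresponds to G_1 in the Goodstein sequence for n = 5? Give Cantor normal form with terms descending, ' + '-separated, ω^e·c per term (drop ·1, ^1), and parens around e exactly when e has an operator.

ω

(0) 5|_4 = 4 + 1 ↦ 5 + 1|_5 = 6 ⇒ 5
(1) 5|_5 = 5 ↦ 6|_6 = 6 ⇒ 5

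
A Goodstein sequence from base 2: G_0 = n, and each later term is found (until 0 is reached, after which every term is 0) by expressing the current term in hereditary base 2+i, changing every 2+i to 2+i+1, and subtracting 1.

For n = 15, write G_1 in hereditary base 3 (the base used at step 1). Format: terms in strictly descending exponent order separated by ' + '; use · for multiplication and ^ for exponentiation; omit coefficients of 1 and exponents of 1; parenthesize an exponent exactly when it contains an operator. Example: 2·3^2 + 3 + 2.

3^(3 + 1) + 3^3 + 3

G_0 = 15. HB_2(15) = 2^(2 + 1) + 2^2 + 2 + 1. Bump = 112. G_1 = 111.
G_1 = 111. HB_3(111) = 3^(3 + 1) + 3^3 + 3. Bump = 1284. G_2 = 1283.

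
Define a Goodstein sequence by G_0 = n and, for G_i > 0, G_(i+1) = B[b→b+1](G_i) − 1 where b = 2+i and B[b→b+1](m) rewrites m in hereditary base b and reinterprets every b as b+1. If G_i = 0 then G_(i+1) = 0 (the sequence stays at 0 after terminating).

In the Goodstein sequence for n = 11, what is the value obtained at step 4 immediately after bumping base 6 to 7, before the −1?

5764802

step 0: 11 = 2^(2 + 1) + 2 + 1; sub 3 for 2: 3^(3 + 1) + 3 + 1; = 85; G_1 = 85−1 = 84
step 1: 84 = 3^(3 + 1) + 3; sub 4 for 3: 4^(4 + 1) + 4; = 1028; G_2 = 1028−1 = 1027
step 2: 1027 = 4^(4 + 1) + 3; sub 5 for 4: 5^(5 + 1) + 3; = 15628; G_3 = 15628−1 = 15627
step 3: 15627 = 5^(5 + 1) + 2; sub 6 for 5: 6^(6 + 1) + 2; = 279938; G_4 = 279938−1 = 279937
step 4: 279937 = 6^(6 + 1) + 1; sub 7 for 6: 7^(7 + 1) + 1; = 5764802; G_5 = 5764802−1 = 5764801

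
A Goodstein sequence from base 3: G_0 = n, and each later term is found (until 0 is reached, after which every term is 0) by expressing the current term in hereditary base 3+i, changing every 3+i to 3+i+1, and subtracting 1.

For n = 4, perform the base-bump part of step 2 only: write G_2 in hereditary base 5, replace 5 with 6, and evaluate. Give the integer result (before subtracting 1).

G_0 = 4. HB_3(4) = 3 + 1. Bump = 5. G_1 = 4.
G_1 = 4. HB_4(4) = 4. Bump = 5. G_2 = 4.
G_2 = 4. HB_5(4) = 4. Bump = 4. G_3 = 3.

4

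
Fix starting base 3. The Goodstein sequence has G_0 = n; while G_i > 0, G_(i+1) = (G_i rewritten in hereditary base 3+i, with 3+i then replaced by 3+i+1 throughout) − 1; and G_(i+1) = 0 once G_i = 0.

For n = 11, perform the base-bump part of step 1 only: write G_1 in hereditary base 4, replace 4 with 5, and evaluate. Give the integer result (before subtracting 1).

[0] 11 ≡ 3^2 + 2 (base 3). Lift 4: 18. −1: 17.
[1] 17 ≡ 4^2 + 1 (base 4). Lift 5: 26. −1: 25.

26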